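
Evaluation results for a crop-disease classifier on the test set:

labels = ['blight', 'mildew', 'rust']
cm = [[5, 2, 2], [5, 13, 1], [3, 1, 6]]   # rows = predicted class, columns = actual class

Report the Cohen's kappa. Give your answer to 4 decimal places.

0.4298

Observed agreement pₒ = trace/N = 24/38 = 0.63158
Expected agreement pₑ = Σ (rowᵢ·colᵢ)/N² = (13·9 + 16·19 + 9·10)/38² = 0.35388
κ = (pₒ − pₑ)/(1 − pₑ) = (0.63158 − 0.35388)/(1 − 0.35388) = 0.4298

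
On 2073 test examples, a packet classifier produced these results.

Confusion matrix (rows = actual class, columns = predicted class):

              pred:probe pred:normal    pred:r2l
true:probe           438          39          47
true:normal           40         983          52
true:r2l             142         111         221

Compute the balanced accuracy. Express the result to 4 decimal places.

Balanced accuracy = mean of per-class recall.
  probe: recall = 438/524 = 0.83588
  normal: recall = 983/1075 = 0.91442
  r2l: recall = 221/474 = 0.46624
Mean = (0.83588 + 0.91442 + 0.46624) / 3 = 0.7388

0.7388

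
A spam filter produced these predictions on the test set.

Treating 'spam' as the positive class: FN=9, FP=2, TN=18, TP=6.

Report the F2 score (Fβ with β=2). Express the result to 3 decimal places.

Fβ = (1+β²)·TP / ((1+β²)·TP + β²·FN + FP), with β²=4
= 5·6 / (5·6 + 4·9 + 2) = 0.441

0.441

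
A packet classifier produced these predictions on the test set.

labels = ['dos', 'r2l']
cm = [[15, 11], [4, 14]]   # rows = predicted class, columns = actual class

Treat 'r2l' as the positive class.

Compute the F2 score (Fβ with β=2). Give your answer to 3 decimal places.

0.593

Fβ = (1+β²)·TP / ((1+β²)·TP + β²·FN + FP), with β²=4
= 5·14 / (5·14 + 4·11 + 4) = 0.593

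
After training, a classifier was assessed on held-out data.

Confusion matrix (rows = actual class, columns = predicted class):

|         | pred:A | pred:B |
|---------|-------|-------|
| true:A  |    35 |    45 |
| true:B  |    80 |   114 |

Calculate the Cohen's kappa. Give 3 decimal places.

0.022

Observed agreement pₒ = trace/N = 149/274 = 0.5438
Expected agreement pₑ = Σ (rowᵢ·colᵢ)/N² = (80·115 + 194·159)/274² = 0.5334
κ = (pₒ − pₑ)/(1 − pₑ) = (0.5438 − 0.5334)/(1 − 0.5334) = 0.022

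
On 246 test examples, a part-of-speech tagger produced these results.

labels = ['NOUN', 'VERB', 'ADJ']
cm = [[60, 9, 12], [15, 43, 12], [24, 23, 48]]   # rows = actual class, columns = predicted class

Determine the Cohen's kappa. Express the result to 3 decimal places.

Observed agreement pₒ = trace/N = 151/246 = 0.6138
Expected agreement pₑ = Σ (rowᵢ·colᵢ)/N² = (81·99 + 70·75 + 95·72)/246² = 0.3323
κ = (pₒ − pₑ)/(1 − pₑ) = (0.6138 − 0.3323)/(1 − 0.3323) = 0.422

0.422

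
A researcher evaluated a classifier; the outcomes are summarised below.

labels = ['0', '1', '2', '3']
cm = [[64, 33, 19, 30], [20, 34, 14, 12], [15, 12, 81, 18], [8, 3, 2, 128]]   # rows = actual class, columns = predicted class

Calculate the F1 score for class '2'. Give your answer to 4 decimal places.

0.6694

Treat '2' as positive and all other classes as negative.
F1 score = 2·TP/(2·TP+FP+FN).
2: TP=81, FP=19+14+2=35, FN=15+12+18=45 → 162/242 = 0.66942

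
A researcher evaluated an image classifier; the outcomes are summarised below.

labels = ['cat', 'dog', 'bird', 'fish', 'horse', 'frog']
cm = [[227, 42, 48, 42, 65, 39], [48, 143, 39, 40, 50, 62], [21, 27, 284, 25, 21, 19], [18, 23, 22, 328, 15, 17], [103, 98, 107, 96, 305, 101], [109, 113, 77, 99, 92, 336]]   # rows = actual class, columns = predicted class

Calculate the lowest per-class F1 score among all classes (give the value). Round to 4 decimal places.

0.3454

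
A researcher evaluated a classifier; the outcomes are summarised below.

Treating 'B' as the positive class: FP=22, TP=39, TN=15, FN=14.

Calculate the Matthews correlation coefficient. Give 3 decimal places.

MCC = (TP·TN − FP·FN) / √((TP+FP)(TP+FN)(TN+FP)(TN+FN))
Numerator = 39·15 − 22·14 = 277
Denominator = √(61·53·37·29) = √3469009 = 1862.5276
MCC = 277 / 1862.5276 = 0.149

0.149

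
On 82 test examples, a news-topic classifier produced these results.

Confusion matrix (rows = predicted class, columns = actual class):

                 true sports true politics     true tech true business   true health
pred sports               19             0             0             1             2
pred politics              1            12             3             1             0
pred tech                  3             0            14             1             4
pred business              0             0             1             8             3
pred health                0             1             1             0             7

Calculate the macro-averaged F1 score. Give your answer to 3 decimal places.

0.717

Per-class F1 score (2·TP/(2·TP+FP+FN)):
  sports: TP=19, FP=0+0+1+2=3, FN=1+3+0+0=4 → 38/45 = 0.8444
  politics: TP=12, FP=1+3+1+0=5, FN=0+0+0+1=1 → 24/30 = 0.8000
  tech: TP=14, FP=3+0+1+4=8, FN=0+3+1+1=5 → 28/41 = 0.6829
  business: TP=8, FP=0+0+1+3=4, FN=1+1+1+0=3 → 16/23 = 0.6957
  health: TP=7, FP=0+1+1+0=2, FN=2+0+4+3=9 → 14/25 = 0.5600
Macro-F1 score = mean = (0.8444 + 0.8000 + 0.6829 + 0.6957 + 0.5600) / 5 = 0.717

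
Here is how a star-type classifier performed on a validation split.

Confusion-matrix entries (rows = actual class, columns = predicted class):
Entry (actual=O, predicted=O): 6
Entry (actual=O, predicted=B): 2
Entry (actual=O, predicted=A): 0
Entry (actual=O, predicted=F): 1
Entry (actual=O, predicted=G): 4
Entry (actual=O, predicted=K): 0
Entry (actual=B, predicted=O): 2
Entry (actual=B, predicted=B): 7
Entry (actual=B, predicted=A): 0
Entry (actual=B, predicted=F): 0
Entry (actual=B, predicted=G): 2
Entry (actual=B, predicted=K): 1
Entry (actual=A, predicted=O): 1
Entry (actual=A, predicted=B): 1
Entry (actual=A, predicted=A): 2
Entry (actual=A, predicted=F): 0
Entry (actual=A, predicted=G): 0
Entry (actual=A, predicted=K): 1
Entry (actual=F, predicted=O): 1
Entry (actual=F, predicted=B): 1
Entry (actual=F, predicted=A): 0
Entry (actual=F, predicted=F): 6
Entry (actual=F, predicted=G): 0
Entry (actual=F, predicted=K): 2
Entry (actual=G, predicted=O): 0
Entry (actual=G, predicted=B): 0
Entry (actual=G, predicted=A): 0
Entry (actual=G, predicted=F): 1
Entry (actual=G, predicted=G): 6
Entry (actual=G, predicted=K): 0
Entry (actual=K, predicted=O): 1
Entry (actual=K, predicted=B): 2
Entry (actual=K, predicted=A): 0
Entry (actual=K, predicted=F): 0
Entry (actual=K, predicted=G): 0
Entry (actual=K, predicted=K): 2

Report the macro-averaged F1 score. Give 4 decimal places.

0.5489

Per-class F1 score (2·TP/(2·TP+FP+FN)):
  O: TP=6, FP=2+1+1+0+1=5, FN=2+0+1+4+0=7 → 12/24 = 0.50000
  B: TP=7, FP=2+1+1+0+2=6, FN=2+0+0+2+1=5 → 14/25 = 0.56000
  A: TP=2, FP=0+0+0+0+0=0, FN=1+1+0+0+1=3 → 4/7 = 0.57143
  F: TP=6, FP=1+0+0+1+0=2, FN=1+1+0+0+2=4 → 12/18 = 0.66667
  G: TP=6, FP=4+2+0+0+0=6, FN=0+0+0+1+0=1 → 12/19 = 0.63158
  K: TP=2, FP=0+1+1+2+0=4, FN=1+2+0+0+0=3 → 4/11 = 0.36364
Macro-F1 score = mean = (0.50000 + 0.56000 + 0.57143 + 0.66667 + 0.63158 + 0.36364) / 6 = 0.5489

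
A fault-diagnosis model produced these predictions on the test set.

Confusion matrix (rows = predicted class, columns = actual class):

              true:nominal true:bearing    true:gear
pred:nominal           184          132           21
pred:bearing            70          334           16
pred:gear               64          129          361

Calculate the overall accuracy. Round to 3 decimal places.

0.670

Accuracy = trace / total = (184+334+361=879) / 1311 = 879/1311 = 0.670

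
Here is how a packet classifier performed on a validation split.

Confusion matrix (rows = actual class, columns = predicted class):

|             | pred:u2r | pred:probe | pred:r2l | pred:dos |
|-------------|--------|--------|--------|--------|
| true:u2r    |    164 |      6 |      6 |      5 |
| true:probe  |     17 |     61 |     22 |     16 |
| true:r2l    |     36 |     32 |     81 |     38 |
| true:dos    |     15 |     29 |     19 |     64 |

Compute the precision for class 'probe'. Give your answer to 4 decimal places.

Treat 'probe' as positive and all other classes as negative.
precision = TP/(TP+FP).
probe: TP=61, FP=6+32+29=67 → 61/128 = 0.47656

0.4766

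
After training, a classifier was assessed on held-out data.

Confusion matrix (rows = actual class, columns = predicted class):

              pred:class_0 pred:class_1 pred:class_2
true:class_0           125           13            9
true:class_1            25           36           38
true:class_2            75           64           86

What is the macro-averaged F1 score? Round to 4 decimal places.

0.4974

Per-class F1 score (2·TP/(2·TP+FP+FN)):
  class_0: TP=125, FP=25+75=100, FN=13+9=22 → 250/372 = 0.67204
  class_1: TP=36, FP=13+64=77, FN=25+38=63 → 72/212 = 0.33962
  class_2: TP=86, FP=9+38=47, FN=75+64=139 → 172/358 = 0.48045
Macro-F1 score = mean = (0.67204 + 0.33962 + 0.48045) / 3 = 0.4974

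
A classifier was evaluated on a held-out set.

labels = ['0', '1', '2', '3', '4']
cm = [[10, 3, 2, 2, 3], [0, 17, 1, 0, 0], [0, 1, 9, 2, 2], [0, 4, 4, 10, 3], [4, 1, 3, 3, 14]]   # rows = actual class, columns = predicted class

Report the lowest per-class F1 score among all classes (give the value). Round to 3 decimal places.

0.526

Per-class F1 score (2·TP/(2·TP+FP+FN)):
  0: TP=10, FP=0+0+0+4=4, FN=3+2+2+3=10 → 20/34 = 0.5882
  1: TP=17, FP=3+1+4+1=9, FN=0+1+0+0=1 → 34/44 = 0.7727
  2: TP=9, FP=2+1+4+3=10, FN=0+1+2+2=5 → 18/33 = 0.5455
  3: TP=10, FP=2+0+2+3=7, FN=0+4+4+3=11 → 20/38 = 0.5263
  4: TP=14, FP=3+0+2+3=8, FN=4+1+3+3=11 → 28/47 = 0.5957
Lowest is class '3' with F1 score = 0.526.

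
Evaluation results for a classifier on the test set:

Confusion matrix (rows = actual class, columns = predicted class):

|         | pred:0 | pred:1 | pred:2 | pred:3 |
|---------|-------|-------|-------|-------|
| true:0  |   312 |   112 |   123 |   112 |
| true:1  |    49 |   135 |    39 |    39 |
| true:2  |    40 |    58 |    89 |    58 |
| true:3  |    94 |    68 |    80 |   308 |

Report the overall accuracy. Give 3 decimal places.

Accuracy = trace / total = (312+135+89+308=844) / 1716 = 844/1716 = 0.492

0.492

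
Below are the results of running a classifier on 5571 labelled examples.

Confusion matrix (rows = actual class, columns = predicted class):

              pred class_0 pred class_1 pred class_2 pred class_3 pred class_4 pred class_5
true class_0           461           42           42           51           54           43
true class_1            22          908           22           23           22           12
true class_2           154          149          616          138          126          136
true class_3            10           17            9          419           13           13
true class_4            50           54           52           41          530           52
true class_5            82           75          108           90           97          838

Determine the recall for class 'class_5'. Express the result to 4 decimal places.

recall = TP/(TP+FN).
class_5: TP=838, FN=82+75+108+90+97=452 → 838/1290 = 0.64961

0.6496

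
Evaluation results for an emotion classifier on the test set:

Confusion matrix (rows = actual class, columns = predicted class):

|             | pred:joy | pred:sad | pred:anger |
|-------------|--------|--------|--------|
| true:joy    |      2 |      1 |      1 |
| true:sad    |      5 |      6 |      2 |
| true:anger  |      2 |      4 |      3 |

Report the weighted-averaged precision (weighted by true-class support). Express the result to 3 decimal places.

0.480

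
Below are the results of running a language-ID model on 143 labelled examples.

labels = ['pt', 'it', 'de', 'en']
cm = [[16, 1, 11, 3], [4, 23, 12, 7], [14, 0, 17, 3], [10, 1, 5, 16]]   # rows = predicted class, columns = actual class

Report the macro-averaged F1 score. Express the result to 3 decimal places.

Per-class F1 score (2·TP/(2·TP+FP+FN)):
  pt: TP=16, FP=1+11+3=15, FN=4+14+10=28 → 32/75 = 0.4267
  it: TP=23, FP=4+12+7=23, FN=1+0+1=2 → 46/71 = 0.6479
  de: TP=17, FP=14+0+3=17, FN=11+12+5=28 → 34/79 = 0.4304
  en: TP=16, FP=10+1+5=16, FN=3+7+3=13 → 32/61 = 0.5246
Macro-F1 score = mean = (0.4267 + 0.6479 + 0.4304 + 0.5246) / 4 = 0.507

0.507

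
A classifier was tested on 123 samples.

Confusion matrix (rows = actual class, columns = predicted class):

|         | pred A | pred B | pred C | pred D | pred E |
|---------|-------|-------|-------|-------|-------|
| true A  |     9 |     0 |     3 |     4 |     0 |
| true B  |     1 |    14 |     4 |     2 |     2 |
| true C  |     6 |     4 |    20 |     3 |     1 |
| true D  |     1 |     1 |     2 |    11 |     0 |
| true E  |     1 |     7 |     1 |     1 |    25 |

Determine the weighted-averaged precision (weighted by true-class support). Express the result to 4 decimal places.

0.6680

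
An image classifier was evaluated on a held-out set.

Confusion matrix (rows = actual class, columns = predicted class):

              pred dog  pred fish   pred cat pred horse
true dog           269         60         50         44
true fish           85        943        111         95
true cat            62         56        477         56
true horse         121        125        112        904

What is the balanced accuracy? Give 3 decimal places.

Balanced accuracy = mean of per-class recall.
  dog: recall = 269/423 = 0.6359
  fish: recall = 943/1234 = 0.7642
  cat: recall = 477/651 = 0.7327
  horse: recall = 904/1262 = 0.7163
Mean = (0.6359 + 0.7642 + 0.7327 + 0.7163) / 4 = 0.712

0.712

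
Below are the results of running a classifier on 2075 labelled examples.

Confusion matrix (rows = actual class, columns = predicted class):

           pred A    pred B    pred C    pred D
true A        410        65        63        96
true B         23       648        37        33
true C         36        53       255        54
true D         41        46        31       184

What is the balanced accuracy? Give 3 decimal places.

Balanced accuracy = mean of per-class recall.
  A: recall = 410/634 = 0.6467
  B: recall = 648/741 = 0.8745
  C: recall = 255/398 = 0.6407
  D: recall = 184/302 = 0.6093
Mean = (0.6467 + 0.8745 + 0.6407 + 0.6093) / 4 = 0.693

0.693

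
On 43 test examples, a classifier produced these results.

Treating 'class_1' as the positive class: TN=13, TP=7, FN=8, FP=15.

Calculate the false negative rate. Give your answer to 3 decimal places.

FNR = FN/(FN+TP) = 8/(8+7) = 0.533

0.533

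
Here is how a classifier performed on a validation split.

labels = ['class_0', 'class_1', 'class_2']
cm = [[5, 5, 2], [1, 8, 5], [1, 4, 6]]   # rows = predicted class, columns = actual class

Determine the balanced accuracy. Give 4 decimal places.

0.5488

Balanced accuracy = mean of per-class recall.
  class_0: recall = 5/7 = 0.71429
  class_1: recall = 8/17 = 0.47059
  class_2: recall = 6/13 = 0.46154
Mean = (0.71429 + 0.47059 + 0.46154) / 3 = 0.5488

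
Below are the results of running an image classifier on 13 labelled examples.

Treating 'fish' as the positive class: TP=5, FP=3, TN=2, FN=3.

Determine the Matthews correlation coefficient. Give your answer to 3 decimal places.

0.025

MCC = (TP·TN − FP·FN) / √((TP+FP)(TP+FN)(TN+FP)(TN+FN))
Numerator = 5·2 − 3·3 = 1
Denominator = √(8·8·5·5) = √1600 = 40.0000
MCC = 1 / 40.0000 = 0.025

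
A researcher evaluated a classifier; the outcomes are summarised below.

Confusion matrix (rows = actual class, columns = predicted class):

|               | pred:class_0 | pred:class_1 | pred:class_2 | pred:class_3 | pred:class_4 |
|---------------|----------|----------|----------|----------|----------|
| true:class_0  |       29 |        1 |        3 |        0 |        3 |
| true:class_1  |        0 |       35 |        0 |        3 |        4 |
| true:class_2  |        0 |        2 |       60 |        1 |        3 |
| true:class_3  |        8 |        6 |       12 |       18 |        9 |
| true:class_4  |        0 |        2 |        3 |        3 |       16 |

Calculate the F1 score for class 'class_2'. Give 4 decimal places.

Take TP from the diagonal, FP from the rest of the 'class_2' prediction marginal, FN from the rest of the 'class_2' actual marginal.
F1 score = 2·TP/(2·TP+FP+FN).
class_2: TP=60, FP=3+0+12+3=18, FN=0+2+1+3=6 → 120/144 = 0.83333

0.8333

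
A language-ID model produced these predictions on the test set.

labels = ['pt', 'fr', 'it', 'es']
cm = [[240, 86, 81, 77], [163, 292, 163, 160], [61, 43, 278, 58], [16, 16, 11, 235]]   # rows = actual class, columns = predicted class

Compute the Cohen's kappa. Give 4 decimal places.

0.3759

Observed agreement pₒ = trace/N = 1045/1980 = 0.52778
Expected agreement pₑ = Σ (rowᵢ·colᵢ)/N² = (484·480 + 778·437 + 440·533 + 278·530)/1980² = 0.24338
κ = (pₒ − pₑ)/(1 − pₑ) = (0.52778 − 0.24338)/(1 − 0.24338) = 0.3759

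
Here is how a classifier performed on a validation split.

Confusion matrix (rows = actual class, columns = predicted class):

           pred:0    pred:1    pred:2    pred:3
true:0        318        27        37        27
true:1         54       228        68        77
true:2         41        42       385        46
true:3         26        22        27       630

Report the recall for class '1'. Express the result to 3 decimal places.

recall = TP/(TP+FN).
1: TP=228, FN=54+68+77=199 → 228/427 = 0.5340

0.534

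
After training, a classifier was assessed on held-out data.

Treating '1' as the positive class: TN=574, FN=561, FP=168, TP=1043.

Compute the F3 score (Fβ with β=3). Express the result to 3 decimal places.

0.667

Fβ = (1+β²)·TP / ((1+β²)·TP + β²·FN + FP), with β²=9
= 10·1043 / (10·1043 + 9·561 + 168) = 0.667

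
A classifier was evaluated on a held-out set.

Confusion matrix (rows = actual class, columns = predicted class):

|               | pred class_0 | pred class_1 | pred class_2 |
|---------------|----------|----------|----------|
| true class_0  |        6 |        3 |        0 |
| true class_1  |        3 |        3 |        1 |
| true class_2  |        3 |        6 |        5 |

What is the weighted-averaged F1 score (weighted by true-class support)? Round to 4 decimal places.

Per-class F1 score (2·TP/(2·TP+FP+FN)):
  class_0: TP=6, FP=3+3=6, FN=3+0=3 → 12/21 = 0.57143
  class_1: TP=3, FP=3+6=9, FN=3+1=4 → 6/19 = 0.31579
  class_2: TP=5, FP=0+1=1, FN=3+6=9 → 10/20 = 0.50000
Weighted-F1 score = Σ (supportᵢ/N)·F1 scoreᵢ with N=30: (9/30)·0.57143 + (7/30)·0.31579 + (14/30)·0.50000 = 0.4784

0.4784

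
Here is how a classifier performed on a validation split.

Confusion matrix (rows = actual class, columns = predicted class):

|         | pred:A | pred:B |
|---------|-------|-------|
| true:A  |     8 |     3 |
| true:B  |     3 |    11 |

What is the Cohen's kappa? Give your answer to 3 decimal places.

0.513

Observed agreement pₒ = trace/N = 19/25 = 0.7600
Expected agreement pₑ = Σ (rowᵢ·colᵢ)/N² = (11·11 + 14·14)/25² = 0.5072
κ = (pₒ − pₑ)/(1 − pₑ) = (0.7600 − 0.5072)/(1 − 0.5072) = 0.513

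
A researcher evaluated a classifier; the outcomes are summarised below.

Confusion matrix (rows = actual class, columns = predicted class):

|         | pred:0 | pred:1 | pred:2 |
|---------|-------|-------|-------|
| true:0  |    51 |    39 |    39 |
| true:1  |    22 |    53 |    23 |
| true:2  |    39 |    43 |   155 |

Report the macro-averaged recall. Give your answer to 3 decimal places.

0.530

Per-class recall (TP/(TP+FN)):
  0: TP=51, FN=39+39=78 → 51/129 = 0.3953
  1: TP=53, FN=22+23=45 → 53/98 = 0.5408
  2: TP=155, FN=39+43=82 → 155/237 = 0.6540
Macro-recall = mean = (0.3953 + 0.5408 + 0.6540) / 3 = 0.530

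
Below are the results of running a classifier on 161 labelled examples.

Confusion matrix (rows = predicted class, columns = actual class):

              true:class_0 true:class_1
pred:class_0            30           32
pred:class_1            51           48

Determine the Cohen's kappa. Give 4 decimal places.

-0.0296

Observed agreement pₒ = trace/N = 78/161 = 0.48447
Expected agreement pₑ = Σ (rowᵢ·colᵢ)/N² = (81·62 + 80·99)/161² = 0.49929
κ = (pₒ − pₑ)/(1 − pₑ) = (0.48447 − 0.49929)/(1 − 0.49929) = -0.0296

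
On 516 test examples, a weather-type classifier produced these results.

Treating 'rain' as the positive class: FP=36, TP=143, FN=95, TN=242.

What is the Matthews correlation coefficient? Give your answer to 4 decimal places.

0.4936

MCC = (TP·TN − FP·FN) / √((TP+FP)(TP+FN)(TN+FP)(TN+FN))
Numerator = 143·242 − 36·95 = 31186
Denominator = √(179·238·278·337) = √3991210972 = 63176.0316
MCC = 31186 / 63176.0316 = 0.4936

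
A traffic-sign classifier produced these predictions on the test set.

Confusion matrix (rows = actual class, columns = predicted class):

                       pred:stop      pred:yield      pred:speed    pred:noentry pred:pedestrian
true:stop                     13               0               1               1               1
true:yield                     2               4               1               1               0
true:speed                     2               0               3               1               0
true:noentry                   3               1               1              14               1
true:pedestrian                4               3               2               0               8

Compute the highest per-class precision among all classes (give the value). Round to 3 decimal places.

0.824

Per-class precision (TP/(TP+FP)):
  stop: TP=13, FP=2+2+3+4=11 → 13/24 = 0.5417
  yield: TP=4, FP=0+0+1+3=4 → 4/8 = 0.5000
  speed: TP=3, FP=1+1+1+2=5 → 3/8 = 0.3750
  noentry: TP=14, FP=1+1+1+0=3 → 14/17 = 0.8235
  pedestrian: TP=8, FP=1+0+0+1=2 → 8/10 = 0.8000
Highest is class 'noentry' with precision = 0.824.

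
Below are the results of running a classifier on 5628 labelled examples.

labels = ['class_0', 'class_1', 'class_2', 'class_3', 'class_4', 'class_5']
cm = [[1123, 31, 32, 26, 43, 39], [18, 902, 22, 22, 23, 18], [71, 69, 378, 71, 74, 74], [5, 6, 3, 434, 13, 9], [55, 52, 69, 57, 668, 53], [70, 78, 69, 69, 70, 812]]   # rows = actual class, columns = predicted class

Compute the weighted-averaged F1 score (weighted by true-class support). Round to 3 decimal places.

0.763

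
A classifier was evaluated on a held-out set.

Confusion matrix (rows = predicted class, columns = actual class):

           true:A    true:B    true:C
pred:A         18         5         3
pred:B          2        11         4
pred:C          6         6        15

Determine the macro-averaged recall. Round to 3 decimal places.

Per-class recall (TP/(TP+FN)):
  A: TP=18, FN=2+6=8 → 18/26 = 0.6923
  B: TP=11, FN=5+6=11 → 11/22 = 0.5000
  C: TP=15, FN=3+4=7 → 15/22 = 0.6818
Macro-recall = mean = (0.6923 + 0.5000 + 0.6818) / 3 = 0.625

0.625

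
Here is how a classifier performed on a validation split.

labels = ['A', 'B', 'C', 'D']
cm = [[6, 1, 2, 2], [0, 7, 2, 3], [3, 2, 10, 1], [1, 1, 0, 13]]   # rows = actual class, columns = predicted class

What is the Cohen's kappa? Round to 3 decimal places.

Observed agreement pₒ = trace/N = 36/54 = 0.6667
Expected agreement pₑ = Σ (rowᵢ·colᵢ)/N² = (11·10 + 12·11 + 16·14 + 15·19)/54² = 0.2575
κ = (pₒ − pₑ)/(1 − pₑ) = (0.6667 − 0.2575)/(1 − 0.2575) = 0.551

0.551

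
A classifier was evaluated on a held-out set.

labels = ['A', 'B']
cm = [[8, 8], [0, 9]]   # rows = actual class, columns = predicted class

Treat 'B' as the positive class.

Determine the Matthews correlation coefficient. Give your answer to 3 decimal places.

MCC = (TP·TN − FP·FN) / √((TP+FP)(TP+FN)(TN+FP)(TN+FN))
Numerator = 9·8 − 8·0 = 72
Denominator = √(17·9·16·8) = √19584 = 139.9428
MCC = 72 / 139.9428 = 0.514

0.514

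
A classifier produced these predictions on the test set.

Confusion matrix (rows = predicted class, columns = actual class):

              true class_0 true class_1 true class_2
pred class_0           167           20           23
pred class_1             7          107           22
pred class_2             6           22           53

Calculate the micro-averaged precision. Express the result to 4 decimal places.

0.7658

Micro-averaging pools counts across classes: ΣTP=327, ΣFP=100, ΣFN=100.
Micro-precision = TP/(TP+FP) on pooled counts = 0.7658 (equals overall accuracy in single-label multiclass).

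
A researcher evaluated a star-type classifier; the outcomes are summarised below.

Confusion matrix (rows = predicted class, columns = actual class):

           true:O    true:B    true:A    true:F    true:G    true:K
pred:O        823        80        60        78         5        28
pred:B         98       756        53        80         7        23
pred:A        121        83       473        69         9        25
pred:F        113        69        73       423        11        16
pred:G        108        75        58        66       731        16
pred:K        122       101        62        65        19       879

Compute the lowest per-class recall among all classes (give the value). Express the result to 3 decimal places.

0.542

Per-class recall (TP/(TP+FN)):
  O: TP=823, FN=98+121+113+108+122=562 → 823/1385 = 0.5942
  B: TP=756, FN=80+83+69+75+101=408 → 756/1164 = 0.6495
  A: TP=473, FN=60+53+73+58+62=306 → 473/779 = 0.6072
  F: TP=423, FN=78+80+69+66+65=358 → 423/781 = 0.5416
  G: TP=731, FN=5+7+9+11+19=51 → 731/782 = 0.9348
  K: TP=879, FN=28+23+25+16+16=108 → 879/987 = 0.8906
Lowest is class 'F' with recall = 0.542.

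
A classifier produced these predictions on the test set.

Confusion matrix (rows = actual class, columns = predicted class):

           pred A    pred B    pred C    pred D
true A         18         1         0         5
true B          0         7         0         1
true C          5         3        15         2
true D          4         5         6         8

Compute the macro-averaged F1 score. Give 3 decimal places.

Per-class F1 score (2·TP/(2·TP+FP+FN)):
  A: TP=18, FP=0+5+4=9, FN=1+0+5=6 → 36/51 = 0.7059
  B: TP=7, FP=1+3+5=9, FN=0+0+1=1 → 14/24 = 0.5833
  C: TP=15, FP=0+0+6=6, FN=5+3+2=10 → 30/46 = 0.6522
  D: TP=8, FP=5+1+2=8, FN=4+5+6=15 → 16/39 = 0.4103
Macro-F1 score = mean = (0.7059 + 0.5833 + 0.6522 + 0.4103) / 4 = 0.588

0.588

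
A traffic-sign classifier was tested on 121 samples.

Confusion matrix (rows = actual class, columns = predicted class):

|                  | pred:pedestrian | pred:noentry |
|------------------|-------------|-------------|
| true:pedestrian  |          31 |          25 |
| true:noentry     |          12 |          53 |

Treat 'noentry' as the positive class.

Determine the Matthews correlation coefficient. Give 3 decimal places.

0.384

MCC = (TP·TN − FP·FN) / √((TP+FP)(TP+FN)(TN+FP)(TN+FN))
Numerator = 53·31 − 25·12 = 1343
Denominator = √(78·65·56·43) = √12208560 = 3494.0750
MCC = 1343 / 3494.0750 = 0.384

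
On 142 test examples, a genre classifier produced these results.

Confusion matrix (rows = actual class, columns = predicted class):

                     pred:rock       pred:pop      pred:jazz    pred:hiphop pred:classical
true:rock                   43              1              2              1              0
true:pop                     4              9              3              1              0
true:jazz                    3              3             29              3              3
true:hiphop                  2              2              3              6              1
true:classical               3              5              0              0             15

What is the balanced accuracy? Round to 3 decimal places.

0.646

Balanced accuracy = mean of per-class recall.
  rock: recall = 43/47 = 0.9149
  pop: recall = 9/17 = 0.5294
  jazz: recall = 29/41 = 0.7073
  hiphop: recall = 6/14 = 0.4286
  classical: recall = 15/23 = 0.6522
Mean = (0.9149 + 0.5294 + 0.7073 + 0.4286 + 0.6522) / 5 = 0.646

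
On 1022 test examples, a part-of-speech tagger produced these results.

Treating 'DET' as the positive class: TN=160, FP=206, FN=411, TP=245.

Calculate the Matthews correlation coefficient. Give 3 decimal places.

-0.183

MCC = (TP·TN − FP·FN) / √((TP+FP)(TP+FN)(TN+FP)(TN+FN))
Numerator = 245·160 − 206·411 = -45466
Denominator = √(451·656·366·571) = √61829762016 = 248655.9109
MCC = -45466 / 248655.9109 = -0.183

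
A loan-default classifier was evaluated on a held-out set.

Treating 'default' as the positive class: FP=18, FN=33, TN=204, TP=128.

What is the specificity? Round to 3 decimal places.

Specificity = TN/(TN+FP) = 204/(204+18) = 0.919

0.919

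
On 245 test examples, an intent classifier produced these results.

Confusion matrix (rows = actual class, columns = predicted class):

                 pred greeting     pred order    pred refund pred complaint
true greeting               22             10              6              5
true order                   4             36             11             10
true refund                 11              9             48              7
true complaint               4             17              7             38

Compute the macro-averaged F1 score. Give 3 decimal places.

Per-class F1 score (2·TP/(2·TP+FP+FN)):
  greeting: TP=22, FP=4+11+4=19, FN=10+6+5=21 → 44/84 = 0.5238
  order: TP=36, FP=10+9+17=36, FN=4+11+10=25 → 72/133 = 0.5414
  refund: TP=48, FP=6+11+7=24, FN=11+9+7=27 → 96/147 = 0.6531
  complaint: TP=38, FP=5+10+7=22, FN=4+17+7=28 → 76/126 = 0.6032
Macro-F1 score = mean = (0.5238 + 0.5414 + 0.6531 + 0.6032) / 4 = 0.580

0.580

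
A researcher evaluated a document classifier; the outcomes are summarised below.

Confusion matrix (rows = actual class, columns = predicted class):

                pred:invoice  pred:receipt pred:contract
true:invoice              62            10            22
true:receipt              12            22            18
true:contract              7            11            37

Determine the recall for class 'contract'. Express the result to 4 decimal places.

Treat 'contract' as positive and all other classes as negative.
recall = TP/(TP+FN).
contract: TP=37, FN=7+11=18 → 37/55 = 0.67273

0.6727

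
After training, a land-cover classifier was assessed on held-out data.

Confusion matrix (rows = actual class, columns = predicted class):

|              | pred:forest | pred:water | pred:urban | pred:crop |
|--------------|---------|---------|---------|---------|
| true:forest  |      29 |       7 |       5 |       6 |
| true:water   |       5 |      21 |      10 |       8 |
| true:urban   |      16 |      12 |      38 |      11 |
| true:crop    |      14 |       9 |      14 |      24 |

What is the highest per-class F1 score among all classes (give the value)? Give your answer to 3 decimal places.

Per-class F1 score (2·TP/(2·TP+FP+FN)):
  forest: TP=29, FP=5+16+14=35, FN=7+5+6=18 → 58/111 = 0.5225
  water: TP=21, FP=7+12+9=28, FN=5+10+8=23 → 42/93 = 0.4516
  urban: TP=38, FP=5+10+14=29, FN=16+12+11=39 → 76/144 = 0.5278
  crop: TP=24, FP=6+8+11=25, FN=14+9+14=37 → 48/110 = 0.4364
Highest is class 'urban' with F1 score = 0.528.

0.528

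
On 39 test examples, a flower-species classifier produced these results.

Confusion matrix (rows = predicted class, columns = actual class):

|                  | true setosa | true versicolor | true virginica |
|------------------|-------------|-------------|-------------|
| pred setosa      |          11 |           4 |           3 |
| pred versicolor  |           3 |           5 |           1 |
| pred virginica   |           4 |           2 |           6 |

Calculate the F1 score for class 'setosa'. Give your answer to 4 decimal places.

Take TP from the diagonal, FP from the rest of the 'setosa' prediction marginal, FN from the rest of the 'setosa' actual marginal.
F1 score = 2·TP/(2·TP+FP+FN).
setosa: TP=11, FP=4+3=7, FN=3+4=7 → 22/36 = 0.61111

0.6111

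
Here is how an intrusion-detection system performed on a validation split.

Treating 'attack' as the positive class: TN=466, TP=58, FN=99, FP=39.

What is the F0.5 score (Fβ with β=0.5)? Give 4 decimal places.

Fβ = (1+β²)·TP / ((1+β²)·TP + β²·FN + FP), with β²=1/4
= 1.25·58 / (1.25·58 + 0.25·99 + 39) = 0.5321

0.5321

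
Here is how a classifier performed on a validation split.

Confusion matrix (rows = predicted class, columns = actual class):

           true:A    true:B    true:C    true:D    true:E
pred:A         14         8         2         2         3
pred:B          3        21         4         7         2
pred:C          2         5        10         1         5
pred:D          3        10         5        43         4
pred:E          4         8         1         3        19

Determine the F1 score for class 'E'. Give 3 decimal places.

0.559

One-vs-rest for 'E': TP = diagonal; FP = other classes predicted 'E'; FN = 'E' predicted as other.
F1 score = 2·TP/(2·TP+FP+FN).
E: TP=19, FP=4+8+1+3=16, FN=3+2+5+4=14 → 38/68 = 0.5588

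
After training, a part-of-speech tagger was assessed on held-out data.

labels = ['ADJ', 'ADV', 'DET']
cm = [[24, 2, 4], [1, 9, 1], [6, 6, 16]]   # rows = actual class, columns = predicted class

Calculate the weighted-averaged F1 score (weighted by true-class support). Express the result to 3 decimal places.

Per-class F1 score (2·TP/(2·TP+FP+FN)):
  ADJ: TP=24, FP=1+6=7, FN=2+4=6 → 48/61 = 0.7869
  ADV: TP=9, FP=2+6=8, FN=1+1=2 → 18/28 = 0.6429
  DET: TP=16, FP=4+1=5, FN=6+6=12 → 32/49 = 0.6531
Weighted-F1 score = Σ (supportᵢ/N)·F1 scoreᵢ with N=69: (30/69)·0.7869 + (11/69)·0.6429 + (28/69)·0.6531 = 0.710

0.710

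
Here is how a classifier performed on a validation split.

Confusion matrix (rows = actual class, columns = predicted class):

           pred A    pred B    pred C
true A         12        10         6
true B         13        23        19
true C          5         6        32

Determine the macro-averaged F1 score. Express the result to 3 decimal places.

Per-class F1 score (2·TP/(2·TP+FP+FN)):
  A: TP=12, FP=13+5=18, FN=10+6=16 → 24/58 = 0.4138
  B: TP=23, FP=10+6=16, FN=13+19=32 → 46/94 = 0.4894
  C: TP=32, FP=6+19=25, FN=5+6=11 → 64/100 = 0.6400
Macro-F1 score = mean = (0.4138 + 0.4894 + 0.6400) / 3 = 0.514

0.514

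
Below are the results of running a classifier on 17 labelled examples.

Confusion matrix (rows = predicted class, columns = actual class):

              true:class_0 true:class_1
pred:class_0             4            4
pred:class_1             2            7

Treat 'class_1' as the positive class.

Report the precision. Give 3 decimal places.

0.778

Precision = TP/(TP+FP) = 7/(7+2) = 7/9 = 0.778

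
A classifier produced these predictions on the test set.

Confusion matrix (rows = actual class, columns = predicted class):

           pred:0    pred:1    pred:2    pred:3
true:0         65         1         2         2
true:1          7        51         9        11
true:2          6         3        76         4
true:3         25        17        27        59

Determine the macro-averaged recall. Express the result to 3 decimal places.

Per-class recall (TP/(TP+FN)):
  0: TP=65, FN=1+2+2=5 → 65/70 = 0.9286
  1: TP=51, FN=7+9+11=27 → 51/78 = 0.6538
  2: TP=76, FN=6+3+4=13 → 76/89 = 0.8539
  3: TP=59, FN=25+17+27=69 → 59/128 = 0.4609
Macro-recall = mean = (0.9286 + 0.6538 + 0.8539 + 0.4609) / 4 = 0.724

0.724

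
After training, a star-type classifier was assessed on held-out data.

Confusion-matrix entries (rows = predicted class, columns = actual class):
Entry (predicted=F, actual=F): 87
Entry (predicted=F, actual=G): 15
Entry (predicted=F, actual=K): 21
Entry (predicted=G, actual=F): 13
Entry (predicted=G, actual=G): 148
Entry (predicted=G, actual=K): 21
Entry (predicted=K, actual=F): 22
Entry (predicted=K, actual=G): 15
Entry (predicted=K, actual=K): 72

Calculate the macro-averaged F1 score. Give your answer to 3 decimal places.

Per-class F1 score (2·TP/(2·TP+FP+FN)):
  F: TP=87, FP=15+21=36, FN=13+22=35 → 174/245 = 0.7102
  G: TP=148, FP=13+21=34, FN=15+15=30 → 296/360 = 0.8222
  K: TP=72, FP=22+15=37, FN=21+21=42 → 144/223 = 0.6457
Macro-F1 score = mean = (0.7102 + 0.8222 + 0.6457) / 3 = 0.726

0.726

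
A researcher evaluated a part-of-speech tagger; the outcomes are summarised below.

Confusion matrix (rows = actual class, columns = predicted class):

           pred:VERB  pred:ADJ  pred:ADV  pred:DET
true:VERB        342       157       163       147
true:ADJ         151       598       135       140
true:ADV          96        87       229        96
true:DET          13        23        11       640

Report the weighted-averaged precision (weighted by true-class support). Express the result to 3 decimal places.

0.599

Per-class precision (TP/(TP+FP)):
  VERB: TP=342, FP=151+96+13=260 → 342/602 = 0.5681
  ADJ: TP=598, FP=157+87+23=267 → 598/865 = 0.6913
  ADV: TP=229, FP=163+135+11=309 → 229/538 = 0.4257
  DET: TP=640, FP=147+140+96=383 → 640/1023 = 0.6256
Weighted-precision = Σ (supportᵢ/N)·precisionᵢ with N=3028: (809/3028)·0.5681 + (1024/3028)·0.6913 + (508/3028)·0.4257 + (687/3028)·0.6256 = 0.599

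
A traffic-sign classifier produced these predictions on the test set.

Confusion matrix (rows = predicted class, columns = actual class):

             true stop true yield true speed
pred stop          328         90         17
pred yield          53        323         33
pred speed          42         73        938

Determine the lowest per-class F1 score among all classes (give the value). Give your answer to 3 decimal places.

Per-class F1 score (2·TP/(2·TP+FP+FN)):
  stop: TP=328, FP=90+17=107, FN=53+42=95 → 656/858 = 0.7646
  yield: TP=323, FP=53+33=86, FN=90+73=163 → 646/895 = 0.7218
  speed: TP=938, FP=42+73=115, FN=17+33=50 → 1876/2041 = 0.9192
Lowest is class 'yield' with F1 score = 0.722.

0.722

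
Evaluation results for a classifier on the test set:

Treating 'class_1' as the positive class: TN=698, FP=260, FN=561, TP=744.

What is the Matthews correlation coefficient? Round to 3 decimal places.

MCC = (TP·TN − FP·FN) / √((TP+FP)(TP+FN)(TN+FP)(TN+FN))
Numerator = 744·698 − 260·561 = 373452
Denominator = √(1004·1305·958·1259) = √1580285166840 = 1257093.9372
MCC = 373452 / 1257093.9372 = 0.297

0.297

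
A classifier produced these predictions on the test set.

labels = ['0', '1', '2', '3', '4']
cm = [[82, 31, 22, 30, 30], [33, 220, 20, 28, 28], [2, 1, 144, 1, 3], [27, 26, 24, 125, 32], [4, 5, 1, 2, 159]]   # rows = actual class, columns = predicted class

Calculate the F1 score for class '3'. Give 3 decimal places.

0.595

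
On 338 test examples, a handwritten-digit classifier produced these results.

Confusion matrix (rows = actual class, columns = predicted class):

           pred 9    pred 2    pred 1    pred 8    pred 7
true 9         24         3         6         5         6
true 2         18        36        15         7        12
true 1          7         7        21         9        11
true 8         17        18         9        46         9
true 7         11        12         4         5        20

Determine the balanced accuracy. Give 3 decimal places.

Balanced accuracy = mean of per-class recall.
  9: recall = 24/44 = 0.5455
  2: recall = 36/88 = 0.4091
  1: recall = 21/55 = 0.3818
  8: recall = 46/99 = 0.4646
  7: recall = 20/52 = 0.3846
Mean = (0.5455 + 0.4091 + 0.3818 + 0.4646 + 0.3846) / 5 = 0.437

0.437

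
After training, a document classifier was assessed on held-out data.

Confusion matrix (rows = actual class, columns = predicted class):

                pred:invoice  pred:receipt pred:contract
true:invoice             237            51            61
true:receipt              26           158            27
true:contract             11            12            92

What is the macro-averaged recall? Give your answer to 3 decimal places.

0.743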